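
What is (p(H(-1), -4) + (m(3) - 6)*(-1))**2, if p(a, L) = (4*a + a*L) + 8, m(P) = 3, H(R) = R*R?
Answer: 121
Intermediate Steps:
H(R) = R**2
p(a, L) = 8 + 4*a + L*a (p(a, L) = (4*a + L*a) + 8 = 8 + 4*a + L*a)
(p(H(-1), -4) + (m(3) - 6)*(-1))**2 = ((8 + 4*(-1)**2 - 4*(-1)**2) + (3 - 6)*(-1))**2 = ((8 + 4*1 - 4*1) - 3*(-1))**2 = ((8 + 4 - 4) + 3)**2 = (8 + 3)**2 = 11**2 = 121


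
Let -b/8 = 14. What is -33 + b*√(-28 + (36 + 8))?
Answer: -481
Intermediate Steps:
b = -112 (b = -8*14 = -112)
-33 + b*√(-28 + (36 + 8)) = -33 - 112*√(-28 + (36 + 8)) = -33 - 112*√(-28 + 44) = -33 - 112*√16 = -33 - 112*4 = -33 - 448 = -481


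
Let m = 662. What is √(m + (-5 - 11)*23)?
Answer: 7*√6 ≈ 17.146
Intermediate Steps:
√(m + (-5 - 11)*23) = √(662 + (-5 - 11)*23) = √(662 - 16*23) = √(662 - 368) = √294 = 7*√6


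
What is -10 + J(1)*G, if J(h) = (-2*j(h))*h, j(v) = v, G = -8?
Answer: 6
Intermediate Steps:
J(h) = -2*h² (J(h) = (-2*h)*h = -2*h²)
-10 + J(1)*G = -10 - 2*1²*(-8) = -10 - 2*1*(-8) = -10 - 2*(-8) = -10 + 16 = 6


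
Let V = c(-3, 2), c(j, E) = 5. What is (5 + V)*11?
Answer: 110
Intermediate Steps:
V = 5
(5 + V)*11 = (5 + 5)*11 = 10*11 = 110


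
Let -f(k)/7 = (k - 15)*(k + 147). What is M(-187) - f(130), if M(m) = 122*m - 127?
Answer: 200044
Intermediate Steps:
f(k) = -7*(-15 + k)*(147 + k) (f(k) = -7*(k - 15)*(k + 147) = -7*(-15 + k)*(147 + k))
M(m) = -127 + 122*m
M(-187) - f(130) = (-127 + 122*(-187)) - (15435 - 924*130 - 7*130²) = (-127 - 22814) - (15435 - 120120 - 7*16900) = -22941 - (15435 - 120120 - 118300) = -22941 - 1*(-222985) = -22941 + 222985 = 200044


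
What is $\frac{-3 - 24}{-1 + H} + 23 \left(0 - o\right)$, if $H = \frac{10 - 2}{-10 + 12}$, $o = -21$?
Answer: $474$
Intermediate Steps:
$H = 4$ ($H = \frac{8}{2} = 8 \cdot \frac{1}{2} = 4$)
$\frac{-3 - 24}{-1 + H} + 23 \left(0 - o\right) = \frac{-3 - 24}{-1 + 4} + 23 \left(0 - -21\right) = - \frac{27}{3} + 23 \left(0 + 21\right) = \left(-27\right) \frac{1}{3} + 23 \cdot 21 = -9 + 483 = 474$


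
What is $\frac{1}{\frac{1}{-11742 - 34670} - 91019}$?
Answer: $- \frac{46412}{4224373829} \approx -1.0987 \cdot 10^{-5}$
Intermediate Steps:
$\frac{1}{\frac{1}{-11742 - 34670} - 91019} = \frac{1}{\frac{1}{-46412} - 91019} = \frac{1}{- \frac{1}{46412} - 91019} = \frac{1}{- \frac{4224373829}{46412}} = - \frac{46412}{4224373829}$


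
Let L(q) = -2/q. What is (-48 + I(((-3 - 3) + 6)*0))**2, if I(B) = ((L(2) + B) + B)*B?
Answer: 2304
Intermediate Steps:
I(B) = B*(-1 + 2*B) (I(B) = ((-2/2 + B) + B)*B = ((-2*1/2 + B) + B)*B = ((-1 + B) + B)*B = (-1 + 2*B)*B = B*(-1 + 2*B))
(-48 + I(((-3 - 3) + 6)*0))**2 = (-48 + (((-3 - 3) + 6)*0)*(-1 + 2*(((-3 - 3) + 6)*0)))**2 = (-48 + ((-6 + 6)*0)*(-1 + 2*((-6 + 6)*0)))**2 = (-48 + (0*0)*(-1 + 2*(0*0)))**2 = (-48 + 0*(-1 + 2*0))**2 = (-48 + 0*(-1 + 0))**2 = (-48 + 0*(-1))**2 = (-48 + 0)**2 = (-48)**2 = 2304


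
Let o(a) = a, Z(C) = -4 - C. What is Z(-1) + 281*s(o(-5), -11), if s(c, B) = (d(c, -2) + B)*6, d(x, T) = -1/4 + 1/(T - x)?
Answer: -36817/2 ≈ -18409.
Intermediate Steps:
d(x, T) = -1/4 + 1/(T - x) (d(x, T) = -1*1/4 + 1/(T - x) = -1/4 + 1/(T - x))
s(c, B) = 6*B + 3*(6 + c)/(2*(-2 - c)) (s(c, B) = ((4 + c - 1*(-2))/(4*(-2 - c)) + B)*6 = ((4 + c + 2)/(4*(-2 - c)) + B)*6 = ((6 + c)/(4*(-2 - c)) + B)*6 = (B + (6 + c)/(4*(-2 - c)))*6 = 6*B + 3*(6 + c)/(2*(-2 - c)))
Z(-1) + 281*s(o(-5), -11) = (-4 - 1*(-1)) + 281*(3*(-6 - 1*(-5) + 4*(-11)*(2 - 5))/(2*(2 - 5))) = (-4 + 1) + 281*((3/2)*(-6 + 5 + 4*(-11)*(-3))/(-3)) = -3 + 281*((3/2)*(-1/3)*(-6 + 5 + 132)) = -3 + 281*((3/2)*(-1/3)*131) = -3 + 281*(-131/2) = -3 - 36811/2 = -36817/2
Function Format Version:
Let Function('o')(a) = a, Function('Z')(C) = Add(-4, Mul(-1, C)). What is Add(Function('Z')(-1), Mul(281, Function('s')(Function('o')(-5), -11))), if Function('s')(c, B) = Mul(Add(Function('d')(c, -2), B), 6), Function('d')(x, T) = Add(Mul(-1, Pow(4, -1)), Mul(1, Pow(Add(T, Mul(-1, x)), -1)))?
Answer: Rational(-36817, 2) ≈ -18409.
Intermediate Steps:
Function('d')(x, T) = Add(Rational(-1, 4), Pow(Add(T, Mul(-1, x)), -1)) (Function('d')(x, T) = Add(Mul(-1, Rational(1, 4)), Pow(Add(T, Mul(-1, x)), -1)) = Add(Rational(-1, 4), Pow(Add(T, Mul(-1, x)), -1)))
Function('s')(c, B) = Add(Mul(6, B), Mul(Rational(3, 2), Pow(Add(-2, Mul(-1, c)), -1), Add(6, c))) (Function('s')(c, B) = Mul(Add(Mul(Rational(1, 4), Pow(Add(-2, Mul(-1, c)), -1), Add(4, c, Mul(-1, -2))), B), 6) = Mul(Add(Mul(Rational(1, 4), Pow(Add(-2, Mul(-1, c)), -1), Add(4, c, 2)), B), 6) = Mul(Add(Mul(Rational(1, 4), Pow(Add(-2, Mul(-1, c)), -1), Add(6, c)), B), 6) = Mul(Add(B, Mul(Rational(1, 4), Pow(Add(-2, Mul(-1, c)), -1), Add(6, c))), 6) = Add(Mul(6, B), Mul(Rational(3, 2), Pow(Add(-2, Mul(-1, c)), -1), Add(6, c))))
Add(Function('Z')(-1), Mul(281, Function('s')(Function('o')(-5), -11))) = Add(Add(-4, Mul(-1, -1)), Mul(281, Mul(Rational(3, 2), Pow(Add(2, -5), -1), Add(-6, Mul(-1, -5), Mul(4, -11, Add(2, -5)))))) = Add(Add(-4, 1), Mul(281, Mul(Rational(3, 2), Pow(-3, -1), Add(-6, 5, Mul(4, -11, -3))))) = Add(-3, Mul(281, Mul(Rational(3, 2), Rational(-1, 3), Add(-6, 5, 132)))) = Add(-3, Mul(281, Mul(Rational(3, 2), Rational(-1, 3), 131))) = Add(-3, Mul(281, Rational(-131, 2))) = Add(-3, Rational(-36811, 2)) = Rational(-36817, 2)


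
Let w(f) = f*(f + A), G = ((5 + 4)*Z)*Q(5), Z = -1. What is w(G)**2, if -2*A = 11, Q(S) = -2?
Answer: 50625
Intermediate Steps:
G = 18 (G = ((5 + 4)*(-1))*(-2) = (9*(-1))*(-2) = -9*(-2) = 18)
A = -11/2 (A = -1/2*11 = -11/2 ≈ -5.5000)
w(f) = f*(-11/2 + f) (w(f) = f*(f - 11/2) = f*(-11/2 + f))
w(G)**2 = ((1/2)*18*(-11 + 2*18))**2 = ((1/2)*18*(-11 + 36))**2 = ((1/2)*18*25)**2 = 225**2 = 50625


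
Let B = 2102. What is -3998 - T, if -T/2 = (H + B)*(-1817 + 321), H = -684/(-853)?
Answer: -5370130774/853 ≈ -6.2956e+6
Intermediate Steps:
H = 684/853 (H = -684*(-1/853) = 684/853 ≈ 0.80188)
T = 5366720480/853 (T = -2*(684/853 + 2102)*(-1817 + 321) = -3587380*(-1496)/853 = -2*(-2683360240/853) = 5366720480/853 ≈ 6.2916e+6)
-3998 - T = -3998 - 1*5366720480/853 = -3998 - 5366720480/853 = -5370130774/853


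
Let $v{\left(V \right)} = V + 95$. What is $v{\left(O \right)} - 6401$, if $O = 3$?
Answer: $-6303$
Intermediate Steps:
$v{\left(V \right)} = 95 + V$
$v{\left(O \right)} - 6401 = \left(95 + 3\right) - 6401 = 98 - 6401 = -6303$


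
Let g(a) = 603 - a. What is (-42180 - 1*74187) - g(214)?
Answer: -116756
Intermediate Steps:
(-42180 - 1*74187) - g(214) = (-42180 - 1*74187) - (603 - 1*214) = (-42180 - 74187) - (603 - 214) = -116367 - 1*389 = -116367 - 389 = -116756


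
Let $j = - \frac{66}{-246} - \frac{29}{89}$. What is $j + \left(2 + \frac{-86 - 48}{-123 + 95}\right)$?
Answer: $\frac{343715}{51086} \approx 6.7282$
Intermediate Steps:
$j = - \frac{210}{3649}$ ($j = \left(-66\right) \left(- \frac{1}{246}\right) - \frac{29}{89} = \frac{11}{41} - \frac{29}{89} = - \frac{210}{3649} \approx -0.05755$)
$j + \left(2 + \frac{-86 - 48}{-123 + 95}\right) = - \frac{210}{3649} + \left(2 + \frac{-86 - 48}{-123 + 95}\right) = - \frac{210}{3649} - \left(-2 + \frac{134}{-28}\right) = - \frac{210}{3649} + \left(2 - - \frac{67}{14}\right) = - \frac{210}{3649} + \left(2 + \frac{67}{14}\right) = - \frac{210}{3649} + \frac{95}{14} = \frac{343715}{51086}$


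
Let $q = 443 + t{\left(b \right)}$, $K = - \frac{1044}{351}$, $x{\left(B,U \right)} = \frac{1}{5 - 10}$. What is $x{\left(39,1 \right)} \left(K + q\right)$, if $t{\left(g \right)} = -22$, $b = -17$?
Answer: $- \frac{16303}{195} \approx -83.605$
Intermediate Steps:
$x{\left(B,U \right)} = - \frac{1}{5}$ ($x{\left(B,U \right)} = \frac{1}{-5} = - \frac{1}{5}$)
$K = - \frac{116}{39}$ ($K = \left(-1044\right) \frac{1}{351} = - \frac{116}{39} \approx -2.9744$)
$q = 421$ ($q = 443 - 22 = 421$)
$x{\left(39,1 \right)} \left(K + q\right) = - \frac{- \frac{116}{39} + 421}{5} = \left(- \frac{1}{5}\right) \frac{16303}{39} = - \frac{16303}{195}$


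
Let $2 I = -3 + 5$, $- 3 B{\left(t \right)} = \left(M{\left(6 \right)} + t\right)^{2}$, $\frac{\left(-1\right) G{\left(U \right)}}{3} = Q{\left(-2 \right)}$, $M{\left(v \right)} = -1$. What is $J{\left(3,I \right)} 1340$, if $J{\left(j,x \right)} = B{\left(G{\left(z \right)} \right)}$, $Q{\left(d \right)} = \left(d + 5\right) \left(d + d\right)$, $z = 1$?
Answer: $- \frac{1641500}{3} \approx -5.4717 \cdot 10^{5}$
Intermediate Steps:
$Q{\left(d \right)} = 2 d \left(5 + d\right)$ ($Q{\left(d \right)} = \left(5 + d\right) 2 d = 2 d \left(5 + d\right)$)
$G{\left(U \right)} = 36$ ($G{\left(U \right)} = - 3 \cdot 2 \left(-2\right) \left(5 - 2\right) = - 3 \cdot 2 \left(-2\right) 3 = \left(-3\right) \left(-12\right) = 36$)
$B{\left(t \right)} = - \frac{\left(-1 + t\right)^{2}}{3}$
$I = 1$ ($I = \frac{-3 + 5}{2} = \frac{1}{2} \cdot 2 = 1$)
$J{\left(j,x \right)} = - \frac{1225}{3}$ ($J{\left(j,x \right)} = - \frac{\left(-1 + 36\right)^{2}}{3} = - \frac{35^{2}}{3} = \left(- \frac{1}{3}\right) 1225 = - \frac{1225}{3}$)
$J{\left(3,I \right)} 1340 = \left(- \frac{1225}{3}\right) 1340 = - \frac{1641500}{3}$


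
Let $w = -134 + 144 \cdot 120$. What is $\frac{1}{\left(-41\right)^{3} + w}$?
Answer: $- \frac{1}{51775} \approx -1.9314 \cdot 10^{-5}$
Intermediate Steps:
$w = 17146$ ($w = -134 + 17280 = 17146$)
$\frac{1}{\left(-41\right)^{3} + w} = \frac{1}{\left(-41\right)^{3} + 17146} = \frac{1}{-68921 + 17146} = \frac{1}{-51775} = - \frac{1}{51775}$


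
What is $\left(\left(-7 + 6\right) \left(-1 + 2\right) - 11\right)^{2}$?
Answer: $144$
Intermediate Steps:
$\left(\left(-7 + 6\right) \left(-1 + 2\right) - 11\right)^{2} = \left(\left(-1\right) 1 - 11\right)^{2} = \left(-1 - 11\right)^{2} = \left(-12\right)^{2} = 144$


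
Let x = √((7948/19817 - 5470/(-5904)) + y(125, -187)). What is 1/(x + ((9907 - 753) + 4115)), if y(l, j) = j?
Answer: 776233633896/10299854949963641 - 6*I*√17650355956839298/10299854949963641 ≈ 7.5364e-5 - 7.7392e-8*I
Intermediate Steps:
x = I*√17650355956839298/9749964 (x = √((7948/19817 - 5470/(-5904)) - 187) = √((7948*(1/19817) - 5470*(-1/5904)) - 187) = √((7948/19817 + 2735/2952) - 187) = √(77661991/58499784 - 187) = √(-10861797617/58499784) = I*√17650355956839298/9749964 ≈ 13.626*I)
1/(x + ((9907 - 753) + 4115)) = 1/(I*√17650355956839298/9749964 + ((9907 - 753) + 4115)) = 1/(I*√17650355956839298/9749964 + (9154 + 4115)) = 1/(I*√17650355956839298/9749964 + 13269) = 1/(13269 + I*√17650355956839298/9749964)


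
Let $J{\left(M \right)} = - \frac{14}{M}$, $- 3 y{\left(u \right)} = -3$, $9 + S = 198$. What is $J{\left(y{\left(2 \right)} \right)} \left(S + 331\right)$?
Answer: $-7280$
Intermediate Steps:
$S = 189$ ($S = -9 + 198 = 189$)
$y{\left(u \right)} = 1$ ($y{\left(u \right)} = \left(- \frac{1}{3}\right) \left(-3\right) = 1$)
$J{\left(y{\left(2 \right)} \right)} \left(S + 331\right) = - \frac{14}{1} \left(189 + 331\right) = \left(-14\right) 1 \cdot 520 = \left(-14\right) 520 = -7280$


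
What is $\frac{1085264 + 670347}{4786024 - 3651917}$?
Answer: $\frac{135047}{87239} \approx 1.548$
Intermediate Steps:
$\frac{1085264 + 670347}{4786024 - 3651917} = \frac{1755611}{1134107} = 1755611 \cdot \frac{1}{1134107} = \frac{135047}{87239}$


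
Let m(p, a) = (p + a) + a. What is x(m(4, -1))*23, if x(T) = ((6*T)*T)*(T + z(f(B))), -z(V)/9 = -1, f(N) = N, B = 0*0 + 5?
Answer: 6072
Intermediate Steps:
B = 5 (B = 0 + 5 = 5)
z(V) = 9 (z(V) = -9*(-1) = 9)
m(p, a) = p + 2*a (m(p, a) = (a + p) + a = p + 2*a)
x(T) = 6*T²*(9 + T) (x(T) = ((6*T)*T)*(T + 9) = (6*T²)*(9 + T) = 6*T²*(9 + T))
x(m(4, -1))*23 = (6*(4 + 2*(-1))²*(9 + (4 + 2*(-1))))*23 = (6*(4 - 2)²*(9 + (4 - 2)))*23 = (6*2²*(9 + 2))*23 = (6*4*11)*23 = 264*23 = 6072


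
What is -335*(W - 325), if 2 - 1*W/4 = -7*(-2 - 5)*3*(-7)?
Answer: -1272665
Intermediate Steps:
W = 4124 (W = 8 - 4*(-7*(-2 - 5)*3)*(-7) = 8 - 4*(-(-49)*3)*(-7) = 8 - 4*(-7*(-21))*(-7) = 8 - 588*(-7) = 8 - 4*(-1029) = 8 + 4116 = 4124)
-335*(W - 325) = -335*(4124 - 325) = -335*3799 = -1272665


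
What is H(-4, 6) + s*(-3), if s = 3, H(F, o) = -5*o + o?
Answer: -33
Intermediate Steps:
H(F, o) = -4*o
H(-4, 6) + s*(-3) = -4*6 + 3*(-3) = -24 - 9 = -33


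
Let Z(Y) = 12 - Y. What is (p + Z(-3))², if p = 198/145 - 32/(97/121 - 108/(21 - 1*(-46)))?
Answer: 2830741911050089/907265775025 ≈ 3120.1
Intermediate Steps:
p = 38917142/952505 (p = 198*(1/145) - 32/(97*(1/121) - 108/(21 + 46)) = 198/145 - 32/(97/121 - 108/67) = 198/145 - 32/(-6569/8107) = 198/145 - 32*(-8107/6569) = 198/145 + 259424/6569 = 38917142/952505 ≈ 40.858)
(p + Z(-3))² = (38917142/952505 + (12 - 1*(-3)))² = (38917142/952505 + (12 + 3))² = (38917142/952505 + 15)² = (53204717/952505)² = 2830741911050089/907265775025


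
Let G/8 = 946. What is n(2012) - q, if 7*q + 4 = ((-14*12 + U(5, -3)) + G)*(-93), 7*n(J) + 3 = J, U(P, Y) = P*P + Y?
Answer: 692259/7 ≈ 98894.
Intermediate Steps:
G = 7568 (G = 8*946 = 7568)
U(P, Y) = Y + P² (U(P, Y) = P² + Y = Y + P²)
n(J) = -3/7 + J/7
q = -690250/7 (q = -4/7 + (((-14*12 + (-3 + 5²)) + 7568)*(-93))/7 = -4/7 + (((-168 + (-3 + 25)) + 7568)*(-93))/7 = -4/7 + (((-168 + 22) + 7568)*(-93))/7 = -4/7 + ((-146 + 7568)*(-93))/7 = -4/7 + (7422*(-93))/7 = -4/7 + (⅐)*(-690246) = -4/7 - 690246/7 = -690250/7 ≈ -98607.)
n(2012) - q = (-3/7 + (⅐)*2012) - 1*(-690250/7) = (-3/7 + 2012/7) + 690250/7 = 287 + 690250/7 = 692259/7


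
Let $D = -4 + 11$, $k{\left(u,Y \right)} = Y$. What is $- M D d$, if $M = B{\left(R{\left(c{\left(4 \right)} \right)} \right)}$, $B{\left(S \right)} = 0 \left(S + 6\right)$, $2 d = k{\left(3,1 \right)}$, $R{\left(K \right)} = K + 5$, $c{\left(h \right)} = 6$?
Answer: $0$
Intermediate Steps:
$R{\left(K \right)} = 5 + K$
$d = \frac{1}{2}$ ($d = \frac{1}{2} \cdot 1 = \frac{1}{2} \approx 0.5$)
$B{\left(S \right)} = 0$ ($B{\left(S \right)} = 0 \left(6 + S\right) = 0$)
$M = 0$
$D = 7$
$- M D d = \left(-1\right) 0 \cdot 7 \cdot \frac{1}{2} = 0 \cdot 7 \cdot \frac{1}{2} = 0 \cdot \frac{1}{2} = 0$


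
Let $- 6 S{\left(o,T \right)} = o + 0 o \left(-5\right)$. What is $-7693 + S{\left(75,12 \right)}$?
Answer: $- \frac{15411}{2} \approx -7705.5$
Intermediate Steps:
$S{\left(o,T \right)} = - \frac{o}{6}$ ($S{\left(o,T \right)} = - \frac{o + 0 o \left(-5\right)}{6} = - \frac{o + 0 \left(-5\right)}{6} = - \frac{o + 0}{6} = - \frac{o}{6}$)
$-7693 + S{\left(75,12 \right)} = -7693 - \frac{25}{2} = - \frac{15411}{2}$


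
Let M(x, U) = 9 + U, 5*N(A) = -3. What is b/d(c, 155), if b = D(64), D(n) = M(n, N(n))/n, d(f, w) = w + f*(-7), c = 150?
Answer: -21/143200 ≈ -0.00014665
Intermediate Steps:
N(A) = -⅗ (N(A) = (⅕)*(-3) = -⅗)
d(f, w) = w - 7*f
D(n) = 42/(5*n) (D(n) = (9 - ⅗)/n = 42/(5*n))
b = 21/160 (b = (42/5)/64 = (42/5)*(1/64) = 21/160 ≈ 0.13125)
b/d(c, 155) = 21/(160*(155 - 7*150)) = 21/(160*(155 - 1050)) = (21/160)/(-895) = (21/160)*(-1/895) = -21/143200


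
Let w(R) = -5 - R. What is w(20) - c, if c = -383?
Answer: 358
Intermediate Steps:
w(20) - c = (-5 - 1*20) - 1*(-383) = (-5 - 20) + 383 = -25 + 383 = 358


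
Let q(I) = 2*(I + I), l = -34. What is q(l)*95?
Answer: -12920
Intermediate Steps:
q(I) = 4*I (q(I) = 2*(2*I) = 4*I)
q(l)*95 = (4*(-34))*95 = -136*95 = -12920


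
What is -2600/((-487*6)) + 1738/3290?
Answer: 3408109/2403345 ≈ 1.4181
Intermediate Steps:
-2600/((-487*6)) + 1738/3290 = -2600/(-2922) + 1738*(1/3290) = -2600*(-1/2922) + 869/1645 = 1300/1461 + 869/1645 = 3408109/2403345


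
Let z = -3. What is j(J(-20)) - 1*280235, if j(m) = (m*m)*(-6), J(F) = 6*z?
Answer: -282179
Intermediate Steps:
J(F) = -18 (J(F) = 6*(-3) = -18)
j(m) = -6*m² (j(m) = m²*(-6) = -6*m²)
j(J(-20)) - 1*280235 = -6*(-18)² - 1*280235 = -6*324 - 280235 = -1944 - 280235 = -282179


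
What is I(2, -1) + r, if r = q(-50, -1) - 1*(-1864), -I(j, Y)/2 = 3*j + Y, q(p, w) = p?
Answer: 1804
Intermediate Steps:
I(j, Y) = -6*j - 2*Y (I(j, Y) = -2*(3*j + Y) = -2*(Y + 3*j) = -6*j - 2*Y)
r = 1814 (r = -50 - 1*(-1864) = -50 + 1864 = 1814)
I(2, -1) + r = (-6*2 - 2*(-1)) + 1814 = (-12 + 2) + 1814 = -10 + 1814 = 1804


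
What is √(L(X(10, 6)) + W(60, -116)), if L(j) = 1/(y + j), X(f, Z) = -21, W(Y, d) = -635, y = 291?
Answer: I*√5143470/90 ≈ 25.199*I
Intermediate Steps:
L(j) = 1/(291 + j)
√(L(X(10, 6)) + W(60, -116)) = √(1/(291 - 21) - 635) = √(1/270 - 635) = √(-171449/270) = I*√5143470/90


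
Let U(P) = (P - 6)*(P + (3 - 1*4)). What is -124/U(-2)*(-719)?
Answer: 22289/6 ≈ 3714.8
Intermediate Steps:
U(P) = (-1 + P)*(-6 + P) (U(P) = (-6 + P)*(P + (3 - 4)) = (-6 + P)*(P - 1) = (-6 + P)*(-1 + P) = (-1 + P)*(-6 + P))
-124/U(-2)*(-719) = -124/(6 + (-2)² - 7*(-2))*(-719) = -124/(6 + 4 + 14)*(-719) = -124/24*(-719) = -124*1/24*(-719) = -31/6*(-719) = 22289/6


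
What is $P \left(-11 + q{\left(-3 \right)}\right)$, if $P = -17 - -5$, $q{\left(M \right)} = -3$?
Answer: $168$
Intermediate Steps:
$P = -12$ ($P = -17 + 5 = -12$)
$P \left(-11 + q{\left(-3 \right)}\right) = - 12 \left(-11 - 3\right) = \left(-12\right) \left(-14\right) = 168$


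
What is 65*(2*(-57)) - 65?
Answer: -7475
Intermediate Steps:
65*(2*(-57)) - 65 = 65*(-114) - 65 = -7410 - 65 = -7475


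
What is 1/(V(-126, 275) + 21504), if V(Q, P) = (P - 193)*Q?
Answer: 1/11172 ≈ 8.9510e-5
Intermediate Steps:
V(Q, P) = Q*(-193 + P) (V(Q, P) = (-193 + P)*Q = Q*(-193 + P))
1/(V(-126, 275) + 21504) = 1/(-126*(-193 + 275) + 21504) = 1/(-126*82 + 21504) = 1/(-10332 + 21504) = 1/11172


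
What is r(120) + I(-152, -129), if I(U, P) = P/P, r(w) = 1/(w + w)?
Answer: 241/240 ≈ 1.0042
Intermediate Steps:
r(w) = 1/(2*w)
I(U, P) = 1
r(120) + I(-152, -129) = (1/2)/120 + 1 = (1/2)*(1/120) + 1 = 1/240 + 1 = 241/240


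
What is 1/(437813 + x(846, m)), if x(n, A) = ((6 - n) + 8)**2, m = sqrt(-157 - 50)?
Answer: 1/1130037 ≈ 8.8493e-7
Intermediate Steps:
m = 3*I*sqrt(23) (m = sqrt(-207) = 3*I*sqrt(23) ≈ 14.387*I)
x(n, A) = (14 - n)**2
1/(437813 + x(846, m)) = 1/(437813 + (-14 + 846)**2) = 1/(437813 + 832**2) = 1/(437813 + 692224) = 1/1130037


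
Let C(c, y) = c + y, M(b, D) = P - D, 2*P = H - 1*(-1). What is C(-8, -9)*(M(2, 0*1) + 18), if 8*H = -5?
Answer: -4947/16 ≈ -309.19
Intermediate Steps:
H = -5/8 (H = (⅛)*(-5) = -5/8 ≈ -0.62500)
P = 3/16 (P = (-5/8 - 1*(-1))/2 = (-5/8 + 1)/2 = (½)*(3/8) = 3/16 ≈ 0.18750)
M(b, D) = 3/16 - D
C(-8, -9)*(M(2, 0*1) + 18) = (-8 - 9)*((3/16 - 0) + 18) = -17*((3/16 - 1*0) + 18) = -17*((3/16 + 0) + 18) = -17*(3/16 + 18) = -17*291/16 = -4947/16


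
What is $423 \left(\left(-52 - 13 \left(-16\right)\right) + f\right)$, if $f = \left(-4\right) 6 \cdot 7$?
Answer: $-5076$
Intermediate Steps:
$f = -168$ ($f = \left(-24\right) 7 = -168$)
$423 \left(\left(-52 - 13 \left(-16\right)\right) + f\right) = 423 \left(\left(-52 - 13 \left(-16\right)\right) - 168\right) = 423 \left(\left(-52 - -208\right) - 168\right) = 423 \left(\left(-52 + 208\right) - 168\right) = 423 \left(156 - 168\right) = 423 \left(-12\right) = -5076$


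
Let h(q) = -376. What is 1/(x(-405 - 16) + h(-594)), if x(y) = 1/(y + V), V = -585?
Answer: -1006/378257 ≈ -0.0026596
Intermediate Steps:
x(y) = 1/(-585 + y) (x(y) = 1/(y - 585) = 1/(-585 + y))
1/(x(-405 - 16) + h(-594)) = 1/(1/(-585 + (-405 - 16)) - 376) = 1/(1/(-585 - 421) - 376) = 1/(1/(-1006) - 376) = 1/(-1/1006 - 376) = 1/(-378257/1006) = -1006/378257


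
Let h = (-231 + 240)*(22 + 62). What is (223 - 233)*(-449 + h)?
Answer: -3070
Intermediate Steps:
h = 756 (h = 9*84 = 756)
(223 - 233)*(-449 + h) = (223 - 233)*(-449 + 756) = -10*307 = -3070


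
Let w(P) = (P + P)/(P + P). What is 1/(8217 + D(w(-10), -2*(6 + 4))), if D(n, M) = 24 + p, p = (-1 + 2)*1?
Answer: 1/8242 ≈ 0.00012133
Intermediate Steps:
p = 1 (p = 1*1 = 1)
w(P) = 1 (w(P) = (2*P)/((2*P)) = (2*P)*(1/(2*P)) = 1)
D(n, M) = 25 (D(n, M) = 24 + 1 = 25)
1/(8217 + D(w(-10), -2*(6 + 4))) = 1/(8217 + 25) = 1/8242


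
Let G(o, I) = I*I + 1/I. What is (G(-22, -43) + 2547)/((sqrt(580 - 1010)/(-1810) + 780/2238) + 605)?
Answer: 5215598407436346450/718214629021290271 + 4760143884423*I*sqrt(430)/718214629021290271 ≈ 7.2619 + 0.00013744*I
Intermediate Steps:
G(o, I) = 1/I + I**2 (G(o, I) = I**2 + 1/I = 1/I + I**2)
(G(-22, -43) + 2547)/((sqrt(580 - 1010)/(-1810) + 780/2238) + 605) = ((1 + (-43)**3)/(-43) + 2547)/((sqrt(580 - 1010)/(-1810) + 780/2238) + 605) = (-(1 - 79507)/43 + 2547)/((sqrt(-430)*(-1/1810) + 780*(1/2238)) + 605) = (-1/43*(-79506) + 2547)/(((I*sqrt(430))*(-1/1810) + 130/373) + 605) = (79506/43 + 2547)/((-I*sqrt(430)/1810 + 130/373) + 605) = 189027/(43*((130/373 - I*sqrt(430)/1810) + 605)) = 189027/(43*(225795/373 - I*sqrt(430)/1810))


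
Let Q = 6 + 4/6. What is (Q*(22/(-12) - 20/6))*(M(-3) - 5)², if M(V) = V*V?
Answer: -4960/9 ≈ -551.11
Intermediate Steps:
M(V) = V²
Q = 20/3 (Q = 6 + (⅙)*4 = 6 + ⅔ = 20/3 ≈ 6.6667)
(Q*(22/(-12) - 20/6))*(M(-3) - 5)² = (20*(22/(-12) - 20/6)/3)*((-3)² - 5)² = (20*(22*(-1/12) - 20*⅙)/3)*(9 - 5)² = (20*(-11/6 - 10/3)/3)*4² = ((20/3)*(-31/6))*16 = -310/9*16 = -4960/9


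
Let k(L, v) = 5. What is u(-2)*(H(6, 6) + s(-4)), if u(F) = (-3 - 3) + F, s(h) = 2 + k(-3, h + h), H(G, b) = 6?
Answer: -104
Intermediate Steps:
s(h) = 7 (s(h) = 2 + 5 = 7)
u(F) = -6 + F
u(-2)*(H(6, 6) + s(-4)) = (-6 - 2)*(6 + 7) = -8*13 = -104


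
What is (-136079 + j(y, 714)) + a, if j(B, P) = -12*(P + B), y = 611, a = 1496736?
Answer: 1344757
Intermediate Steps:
j(B, P) = -12*B - 12*P (j(B, P) = -12*(B + P) = -12*B - 12*P)
(-136079 + j(y, 714)) + a = (-136079 + (-12*611 - 12*714)) + 1496736 = (-136079 + (-7332 - 8568)) + 1496736 = (-136079 - 15900) + 1496736 = -151979 + 1496736 = 1344757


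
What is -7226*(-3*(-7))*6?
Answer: -910476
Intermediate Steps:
-7226*(-3*(-7))*6 = -151746*6 = -7226*126 = -910476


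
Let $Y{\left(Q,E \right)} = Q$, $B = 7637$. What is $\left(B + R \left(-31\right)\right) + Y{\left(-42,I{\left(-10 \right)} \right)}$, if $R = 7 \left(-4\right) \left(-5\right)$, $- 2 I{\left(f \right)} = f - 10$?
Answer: $3255$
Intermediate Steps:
$I{\left(f \right)} = 5 - \frac{f}{2}$ ($I{\left(f \right)} = - \frac{f - 10}{2} = - \frac{-10 + f}{2} = 5 - \frac{f}{2}$)
$R = 140$ ($R = \left(-28\right) \left(-5\right) = 140$)
$\left(B + R \left(-31\right)\right) + Y{\left(-42,I{\left(-10 \right)} \right)} = \left(7637 + 140 \left(-31\right)\right) - 42 = \left(7637 - 4340\right) - 42 = 3297 - 42 = 3255$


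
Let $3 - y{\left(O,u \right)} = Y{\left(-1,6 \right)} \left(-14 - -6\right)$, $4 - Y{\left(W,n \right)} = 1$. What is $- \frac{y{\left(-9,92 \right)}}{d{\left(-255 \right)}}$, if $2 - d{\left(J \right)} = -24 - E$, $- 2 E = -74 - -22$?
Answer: $- \frac{27}{52} \approx -0.51923$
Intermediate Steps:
$Y{\left(W,n \right)} = 3$ ($Y{\left(W,n \right)} = 4 - 1 = 3$)
$E = 26$ ($E = - \frac{-74 - -22}{2} = - \frac{-74 + 22}{2} = \left(- \frac{1}{2}\right) \left(-52\right) = 26$)
$d{\left(J \right)} = 52$ ($d{\left(J \right)} = 2 - \left(-24 - 26\right) = 2 - -50 = 2 + 50 = 52$)
$y{\left(O,u \right)} = 27$ ($y{\left(O,u \right)} = 3 - 3 \left(-14 - -6\right) = 3 - 3 \left(-14 + 6\right) = 3 - 3 \left(-8\right) = 3 - -24 = 3 + 24 = 27$)
$- \frac{y{\left(-9,92 \right)}}{d{\left(-255 \right)}} = - \frac{27}{52}$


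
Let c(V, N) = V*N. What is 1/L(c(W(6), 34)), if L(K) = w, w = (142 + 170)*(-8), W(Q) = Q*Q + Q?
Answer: -1/2496 ≈ -0.00040064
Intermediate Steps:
W(Q) = Q + Q² (W(Q) = Q² + Q = Q + Q²)
c(V, N) = N*V
w = -2496 (w = 312*(-8) = -2496)
L(K) = -2496
1/L(c(W(6), 34)) = 1/(-2496) = -1/2496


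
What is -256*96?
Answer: -24576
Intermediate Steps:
-256*96 = -1*24576 = -24576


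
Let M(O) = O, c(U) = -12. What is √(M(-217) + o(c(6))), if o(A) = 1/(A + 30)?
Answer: I*√7810/6 ≈ 14.729*I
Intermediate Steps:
o(A) = 1/(30 + A)
√(M(-217) + o(c(6))) = √(-217 + 1/(30 - 12)) = √(-217 + 1/18) = √(-3905/18) = I*√7810/6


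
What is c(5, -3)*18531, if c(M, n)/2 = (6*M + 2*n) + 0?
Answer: 889488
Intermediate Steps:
c(M, n) = 4*n + 12*M (c(M, n) = 2*((6*M + 2*n) + 0) = 2*((2*n + 6*M) + 0) = 2*(2*n + 6*M) = 4*n + 12*M)
c(5, -3)*18531 = (4*(-3) + 12*5)*18531 = (-12 + 60)*18531 = 48*18531 = 889488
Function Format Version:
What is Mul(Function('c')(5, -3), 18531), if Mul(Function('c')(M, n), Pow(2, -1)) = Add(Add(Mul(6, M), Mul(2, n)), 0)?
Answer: 889488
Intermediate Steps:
Function('c')(M, n) = Add(Mul(4, n), Mul(12, M)) (Function('c')(M, n) = Mul(2, Add(Add(Mul(6, M), Mul(2, n)), 0)) = Mul(2, Add(Add(Mul(2, n), Mul(6, M)), 0)) = Mul(2, Add(Mul(2, n), Mul(6, M))) = Add(Mul(4, n), Mul(12, M)))
Mul(Function('c')(5, -3), 18531) = Mul(Add(Mul(4, -3), Mul(12, 5)), 18531) = Mul(Add(-12, 60), 18531) = Mul(48, 18531) = 889488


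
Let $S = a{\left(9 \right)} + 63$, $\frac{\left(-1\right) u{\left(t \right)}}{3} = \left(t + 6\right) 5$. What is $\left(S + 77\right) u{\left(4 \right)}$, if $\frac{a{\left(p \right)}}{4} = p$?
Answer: $-26400$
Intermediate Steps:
$u{\left(t \right)} = -90 - 15 t$ ($u{\left(t \right)} = - 3 \left(t + 6\right) 5 = - 3 \left(6 + t\right) 5 = - 3 \left(30 + 5 t\right) = -90 - 15 t$)
$a{\left(p \right)} = 4 p$
$S = 99$ ($S = 4 \cdot 9 + 63 = 36 + 63 = 99$)
$\left(S + 77\right) u{\left(4 \right)} = \left(99 + 77\right) \left(-90 - 60\right) = 176 \left(-90 - 60\right) = 176 \left(-150\right) = -26400$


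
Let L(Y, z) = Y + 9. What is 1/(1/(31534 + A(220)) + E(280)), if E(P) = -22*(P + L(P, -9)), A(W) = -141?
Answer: -31393/392977573 ≈ -7.9885e-5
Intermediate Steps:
L(Y, z) = 9 + Y
E(P) = -198 - 44*P (E(P) = -22*(P + (9 + P)) = -22*(9 + 2*P) = -198 - 44*P)
1/(1/(31534 + A(220)) + E(280)) = 1/(1/(31534 - 141) + (-198 - 44*280)) = 1/(1/31393 + (-198 - 12320)) = 1/(1/31393 - 12518) = 1/(-392977573/31393) = -31393/392977573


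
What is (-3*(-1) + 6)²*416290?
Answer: 33719490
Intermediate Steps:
(-3*(-1) + 6)²*416290 = (3 + 6)²*416290 = 9²*416290 = 81*416290 = 33719490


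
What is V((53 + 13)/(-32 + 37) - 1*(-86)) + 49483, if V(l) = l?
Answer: 247911/5 ≈ 49582.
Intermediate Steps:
V((53 + 13)/(-32 + 37) - 1*(-86)) + 49483 = ((53 + 13)/(-32 + 37) - 1*(-86)) + 49483 = (66/5 + 86) + 49483 = 496/5 + 49483 = 247911/5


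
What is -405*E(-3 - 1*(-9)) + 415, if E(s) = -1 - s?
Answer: 3250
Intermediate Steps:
-405*E(-3 - 1*(-9)) + 415 = -405*(-1 - (-3 - 1*(-9))) + 415 = -405*(-1 - (-3 + 9)) + 415 = -405*(-1 - 1*6) + 415 = -405*(-1 - 6) + 415 = -405*(-7) + 415 = 2835 + 415 = 3250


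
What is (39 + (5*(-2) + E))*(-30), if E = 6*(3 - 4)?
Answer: -690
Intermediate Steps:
E = -6 (E = 6*(-1) = -6)
(39 + (5*(-2) + E))*(-30) = (39 + (5*(-2) - 6))*(-30) = (39 + (-10 - 6))*(-30) = (39 - 16)*(-30) = 23*(-30) = -690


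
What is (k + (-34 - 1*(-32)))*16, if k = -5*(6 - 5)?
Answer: -112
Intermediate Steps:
k = -5 (k = -5*1 = -5)
(k + (-34 - 1*(-32)))*16 = (-5 + (-34 - 1*(-32)))*16 = (-5 + (-34 + 32))*16 = (-5 - 2)*16 = -7*16 = -112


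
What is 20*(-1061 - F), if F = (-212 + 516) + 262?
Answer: -32540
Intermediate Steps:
F = 566 (F = 304 + 262 = 566)
20*(-1061 - F) = 20*(-1061 - 1*566) = 20*(-1061 - 566) = 20*(-1627) = -32540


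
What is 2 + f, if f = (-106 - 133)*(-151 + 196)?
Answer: -10753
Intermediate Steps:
f = -10755 (f = -239*45 = -10755)
2 + f = 2 - 10755 = -10753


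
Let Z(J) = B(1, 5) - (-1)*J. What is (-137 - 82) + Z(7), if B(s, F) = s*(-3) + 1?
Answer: -214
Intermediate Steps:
B(s, F) = 1 - 3*s (B(s, F) = -3*s + 1 = 1 - 3*s)
Z(J) = -2 + J (Z(J) = (1 - 3*1) - (-1)*J = (1 - 3) + J = -2 + J)
(-137 - 82) + Z(7) = (-137 - 82) + (-2 + 7) = -219 + 5 = -214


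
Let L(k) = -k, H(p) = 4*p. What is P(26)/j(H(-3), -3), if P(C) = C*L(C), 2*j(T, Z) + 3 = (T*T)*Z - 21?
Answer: 169/57 ≈ 2.9649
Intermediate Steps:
j(T, Z) = -12 + Z*T²/2 (j(T, Z) = -3/2 + ((T*T)*Z - 21)/2 = -3/2 + (T²*Z - 21)/2 = -3/2 + (Z*T² - 21)/2 = -3/2 + (-21 + Z*T²)/2 = -3/2 + (-21/2 + Z*T²/2) = -12 + Z*T²/2)
P(C) = -C² (P(C) = C*(-C) = -C²)
P(26)/j(H(-3), -3) = (-1*26²)/(-12 + (½)*(-3)*(4*(-3))²) = (-1*676)/(-12 + (½)*(-3)*(-12)²) = -676/(-12 + (½)*(-3)*144) = -676/(-12 - 216) = -676/(-228) = -676*(-1/228) = 169/57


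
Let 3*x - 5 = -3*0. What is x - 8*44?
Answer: -1051/3 ≈ -350.33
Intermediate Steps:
x = 5/3 (x = 5/3 + (-3*0)/3 = 5/3 + (1/3)*0 = 5/3 + 0 = 5/3 ≈ 1.6667)
x - 8*44 = 5/3 - 8*44 = 5/3 - 352 = -1051/3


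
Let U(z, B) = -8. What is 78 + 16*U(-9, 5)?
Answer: -50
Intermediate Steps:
78 + 16*U(-9, 5) = 78 + 16*(-8) = 78 - 128 = -50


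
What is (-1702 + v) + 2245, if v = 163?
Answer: 706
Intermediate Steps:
(-1702 + v) + 2245 = (-1702 + 163) + 2245 = -1539 + 2245 = 706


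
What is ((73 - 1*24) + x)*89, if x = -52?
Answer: -267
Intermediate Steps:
((73 - 1*24) + x)*89 = ((73 - 1*24) - 52)*89 = ((73 - 24) - 52)*89 = (49 - 52)*89 = -3*89 = -267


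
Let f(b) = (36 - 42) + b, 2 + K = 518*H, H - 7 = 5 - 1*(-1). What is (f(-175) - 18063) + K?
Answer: -11512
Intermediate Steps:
H = 13 (H = 7 + (5 - 1*(-1)) = 7 + (5 + 1) = 7 + 6 = 13)
K = 6732 (K = -2 + 518*13 = -2 + 6734 = 6732)
f(b) = -6 + b
(f(-175) - 18063) + K = ((-6 - 175) - 18063) + 6732 = (-181 - 18063) + 6732 = -18244 + 6732 = -11512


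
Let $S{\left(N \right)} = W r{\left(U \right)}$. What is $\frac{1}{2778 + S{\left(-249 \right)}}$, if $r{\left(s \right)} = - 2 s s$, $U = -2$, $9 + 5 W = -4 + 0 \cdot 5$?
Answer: $\frac{5}{13994} \approx 0.0003573$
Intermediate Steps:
$W = - \frac{13}{5}$ ($W = - \frac{9}{5} + \frac{-4 + 0 \cdot 5}{5} = - \frac{9}{5} + \frac{-4 + 0}{5} = - \frac{9}{5} + \frac{1}{5} \left(-4\right) = - \frac{9}{5} - \frac{4}{5} = - \frac{13}{5} \approx -2.6$)
$r{\left(s \right)} = - 2 s^{2}$
$S{\left(N \right)} = \frac{104}{5}$ ($S{\left(N \right)} = - \frac{13 \left(- 2 \left(-2\right)^{2}\right)}{5} = - \frac{13 \left(\left(-2\right) 4\right)}{5} = \left(- \frac{13}{5}\right) \left(-8\right) = \frac{104}{5}$)
$\frac{1}{2778 + S{\left(-249 \right)}} = \frac{1}{2778 + \frac{104}{5}} = \frac{1}{\frac{13994}{5}} = \frac{5}{13994}$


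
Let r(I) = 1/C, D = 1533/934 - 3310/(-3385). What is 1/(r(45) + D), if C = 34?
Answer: 5374703/14235346 ≈ 0.37756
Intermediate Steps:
D = 1656149/632318 (D = 1533*(1/934) - 3310*(-1/3385) = 1533/934 + 662/677 = 1656149/632318 ≈ 2.6192)
r(I) = 1/34
1/(r(45) + D) = 1/(1/34 + 1656149/632318) = 1/(14235346/5374703) = 5374703/14235346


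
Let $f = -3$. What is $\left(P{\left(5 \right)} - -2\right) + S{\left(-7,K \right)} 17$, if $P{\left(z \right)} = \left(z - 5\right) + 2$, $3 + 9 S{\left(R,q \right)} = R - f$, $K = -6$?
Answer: $- \frac{83}{9} \approx -9.2222$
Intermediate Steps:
$S{\left(R,q \right)} = \frac{R}{9}$ ($S{\left(R,q \right)} = - \frac{1}{3} + \frac{R - -3}{9} = - \frac{1}{3} + \frac{R + 3}{9} = - \frac{1}{3} + \frac{3 + R}{9} = - \frac{1}{3} + \left(\frac{1}{3} + \frac{R}{9}\right) = \frac{R}{9}$)
$P{\left(z \right)} = -3 + z$ ($P{\left(z \right)} = \left(-5 + z\right) + 2 = -3 + z$)
$\left(P{\left(5 \right)} - -2\right) + S{\left(-7,K \right)} 17 = \left(\left(-3 + 5\right) - -2\right) + \frac{1}{9} \left(-7\right) 17 = \left(2 + 2\right) - \frac{119}{9} = 4 - \frac{119}{9} = - \frac{83}{9}$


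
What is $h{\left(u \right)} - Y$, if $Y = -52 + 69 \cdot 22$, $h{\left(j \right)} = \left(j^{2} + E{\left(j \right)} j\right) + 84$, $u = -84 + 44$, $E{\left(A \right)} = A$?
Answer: $1818$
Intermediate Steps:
$u = -40$
$h{\left(j \right)} = 84 + 2 j^{2}$ ($h{\left(j \right)} = \left(j^{2} + j j\right) + 84 = \left(j^{2} + j^{2}\right) + 84 = 2 j^{2} + 84 = 84 + 2 j^{2}$)
$Y = 1466$ ($Y = -52 + 1518 = 1466$)
$h{\left(u \right)} - Y = \left(84 + 2 \left(-40\right)^{2}\right) - 1466 = \left(84 + 2 \cdot 1600\right) - 1466 = \left(84 + 3200\right) - 1466 = 3284 - 1466 = 1818$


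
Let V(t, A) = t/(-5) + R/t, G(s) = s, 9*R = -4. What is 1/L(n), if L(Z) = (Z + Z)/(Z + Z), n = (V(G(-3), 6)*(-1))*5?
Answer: 1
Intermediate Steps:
R = -4/9 (R = (1/9)*(-4) = -4/9 ≈ -0.44444)
V(t, A) = -4/(9*t) - t/5 (V(t, A) = t/(-5) - 4/(9*t) = t*(-1/5) - 4/(9*t) = -t/5 - 4/(9*t) = -4/(9*t) - t/5)
n = -101/27 (n = ((-4/9/(-3) - 1/5*(-3))*(-1))*5 = ((-4/9*(-1/3) + 3/5)*(-1))*5 = ((4/27 + 3/5)*(-1))*5 = ((101/135)*(-1))*5 = -101/135*5 = -101/27 ≈ -3.7407)
L(Z) = 1 (L(Z) = (2*Z)/((2*Z)) = (2*Z)*(1/(2*Z)) = 1)
1/L(n) = 1/1 = 1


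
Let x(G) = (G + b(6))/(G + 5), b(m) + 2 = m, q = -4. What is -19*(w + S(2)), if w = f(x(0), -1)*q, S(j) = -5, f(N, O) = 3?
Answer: 323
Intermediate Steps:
b(m) = -2 + m
x(G) = (4 + G)/(5 + G) (x(G) = (G + (-2 + 6))/(G + 5) = (G + 4)/(5 + G) = (4 + G)/(5 + G))
w = -12 (w = 3*(-4) = -12)
-19*(w + S(2)) = -19*(-12 - 5) = -19*(-17) = 323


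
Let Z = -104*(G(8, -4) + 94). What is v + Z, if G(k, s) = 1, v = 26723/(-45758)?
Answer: -452115763/45758 ≈ -9880.6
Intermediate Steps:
v = -26723/45758 (v = 26723*(-1/45758) = -26723/45758 ≈ -0.58401)
Z = -9880 (Z = -104*(1 + 94) = -104*95 = -9880)
v + Z = -26723/45758 - 9880 = -452115763/45758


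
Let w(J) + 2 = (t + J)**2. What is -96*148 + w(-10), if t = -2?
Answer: -14066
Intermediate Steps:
w(J) = -2 + (-2 + J)**2
-96*148 + w(-10) = -96*148 + (-2 + (-2 - 10)**2) = -14208 + (-2 + (-12)**2) = -14208 + (-2 + 144) = -14208 + 142 = -14066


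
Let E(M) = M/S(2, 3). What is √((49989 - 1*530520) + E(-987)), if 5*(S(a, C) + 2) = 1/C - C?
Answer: I*√693324174/38 ≈ 692.92*I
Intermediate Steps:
S(a, C) = -2 - C/5 + 1/(5*C) (S(a, C) = -2 + (1/C - C)/5 = -2 + (-C/5 + 1/(5*C)) = -2 - C/5 + 1/(5*C))
E(M) = -15*M/38 (E(M) = M/(((⅕)*(1 - 1*3*(10 + 3))/3)) = M/(((⅕)*(⅓)*(1 - 1*3*13))) = M/(((⅕)*(⅓)*(1 - 39))) = M/(((⅕)*(⅓)*(-38))) = M/(-38/15) = M*(-15/38) = -15*M/38)
√((49989 - 1*530520) + E(-987)) = √((49989 - 1*530520) - 15/38*(-987)) = √((49989 - 530520) + 14805/38) = √(-480531 + 14805/38) = √(-18245373/38) = I*√693324174/38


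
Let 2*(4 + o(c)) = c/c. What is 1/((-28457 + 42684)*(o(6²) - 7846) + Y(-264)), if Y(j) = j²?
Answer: -2/223210281 ≈ -8.9602e-9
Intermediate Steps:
o(c) = -7/2 (o(c) = -4 + (c/c)/2 = -4 + (½)*1 = -4 + ½ = -7/2)
1/((-28457 + 42684)*(o(6²) - 7846) + Y(-264)) = 1/((-28457 + 42684)*(-7/2 - 7846) + (-264)²) = 1/(14227*(-15699/2) + 69696) = 1/(-223349673/2 + 69696) = 1/(-223210281/2) = -2/223210281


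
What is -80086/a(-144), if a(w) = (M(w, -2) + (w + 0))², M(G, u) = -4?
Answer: -40043/10952 ≈ -3.6562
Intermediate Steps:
a(w) = (-4 + w)² (a(w) = (-4 + (w + 0))² = (-4 + w)²)
-80086/a(-144) = -80086/(-4 - 144)² = -80086/((-148)²) = -80086/21904 = -80086*1/21904 = -40043/10952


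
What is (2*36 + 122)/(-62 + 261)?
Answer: 194/199 ≈ 0.97487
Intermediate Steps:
(2*36 + 122)/(-62 + 261) = (72 + 122)/199 = 194*(1/199) = 194/199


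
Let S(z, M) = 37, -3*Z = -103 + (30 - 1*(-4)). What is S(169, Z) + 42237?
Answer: 42274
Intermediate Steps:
Z = 23 (Z = -(-103 + (30 - 1*(-4)))/3 = -(-103 + (30 + 4))/3 = -(-103 + 34)/3 = -1/3*(-69) = 23)
S(169, Z) + 42237 = 37 + 42237 = 42274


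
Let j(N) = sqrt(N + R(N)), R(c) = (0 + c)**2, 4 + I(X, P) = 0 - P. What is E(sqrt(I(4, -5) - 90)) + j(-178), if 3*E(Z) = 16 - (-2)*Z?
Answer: 16/3 + sqrt(31506) + 2*I*sqrt(89)/3 ≈ 182.83 + 6.2893*I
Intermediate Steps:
I(X, P) = -4 - P (I(X, P) = -4 + (0 - P) = -4 - P)
R(c) = c**2
j(N) = sqrt(N + N**2)
E(Z) = 16/3 + 2*Z/3 (E(Z) = (16 - (-2)*Z)/3 = (16 + 2*Z)/3 = 16/3 + 2*Z/3)
E(sqrt(I(4, -5) - 90)) + j(-178) = (16/3 + 2*sqrt((-4 - 1*(-5)) - 90)/3) + sqrt(-178*(1 - 178)) = (16/3 + 2*sqrt((-4 + 5) - 90)/3) + sqrt(-178*(-177)) = (16/3 + 2*sqrt(1 - 90)/3) + sqrt(31506) = (16/3 + 2*sqrt(-89)/3) + sqrt(31506) = (16/3 + 2*(I*sqrt(89))/3) + sqrt(31506) = (16/3 + 2*I*sqrt(89)/3) + sqrt(31506) = 16/3 + sqrt(31506) + 2*I*sqrt(89)/3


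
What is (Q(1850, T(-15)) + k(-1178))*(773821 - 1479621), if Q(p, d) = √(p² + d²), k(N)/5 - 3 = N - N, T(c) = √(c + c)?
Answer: -10587000 - 705800*√3422470 ≈ -1.3163e+9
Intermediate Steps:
T(c) = √2*√c (T(c) = √(2*c) = √2*√c)
k(N) = 15 (k(N) = 15 + 5*(N - N) = 15 + 5*0 = 15 + 0 = 15)
Q(p, d) = √(d² + p²)
(Q(1850, T(-15)) + k(-1178))*(773821 - 1479621) = (√((√2*√(-15))² + 1850²) + 15)*(773821 - 1479621) = (√((√2*(I*√15))² + 3422500) + 15)*(-705800) = (√((I*√30)² + 3422500) + 15)*(-705800) = (√(-30 + 3422500) + 15)*(-705800) = (√3422470 + 15)*(-705800) = (15 + √3422470)*(-705800) = -10587000 - 705800*√3422470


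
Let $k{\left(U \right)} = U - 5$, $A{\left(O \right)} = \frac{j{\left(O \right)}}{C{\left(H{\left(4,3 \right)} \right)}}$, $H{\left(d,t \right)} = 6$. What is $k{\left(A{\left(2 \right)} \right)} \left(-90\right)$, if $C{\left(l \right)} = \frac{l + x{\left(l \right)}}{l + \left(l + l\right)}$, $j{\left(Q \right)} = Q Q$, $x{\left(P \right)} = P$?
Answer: $-90$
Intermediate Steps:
$j{\left(Q \right)} = Q^{2}$
$C{\left(l \right)} = \frac{2}{3}$ ($C{\left(l \right)} = \frac{l + l}{l + \left(l + l\right)} = \frac{2 l}{l + 2 l} = \frac{2 l}{3 l} = 2 l \frac{1}{3 l} = \frac{2}{3}$)
$A{\left(O \right)} = \frac{3 O^{2}}{2}$ ($A{\left(O \right)} = \frac{O^{2}}{\frac{2}{3}} = O^{2} \cdot \frac{3}{2} = \frac{3 O^{2}}{2}$)
$k{\left(U \right)} = -5 + U$
$k{\left(A{\left(2 \right)} \right)} \left(-90\right) = \left(-5 + \frac{3 \cdot 2^{2}}{2}\right) \left(-90\right) = \left(-5 + \frac{3}{2} \cdot 4\right) \left(-90\right) = \left(-5 + 6\right) \left(-90\right) = 1 \left(-90\right) = -90$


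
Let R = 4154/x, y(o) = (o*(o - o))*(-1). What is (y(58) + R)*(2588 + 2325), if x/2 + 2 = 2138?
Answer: 10204301/2136 ≈ 4777.3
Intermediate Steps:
y(o) = 0 (y(o) = (o*0)*(-1) = 0*(-1) = 0)
x = 4272 (x = -4 + 2*2138 = -4 + 4276 = 4272)
R = 2077/2136 (R = 4154/4272 = 4154*(1/4272) = 2077/2136 ≈ 0.97238)
(y(58) + R)*(2588 + 2325) = (0 + 2077/2136)*(2588 + 2325) = (2077/2136)*4913 = 10204301/2136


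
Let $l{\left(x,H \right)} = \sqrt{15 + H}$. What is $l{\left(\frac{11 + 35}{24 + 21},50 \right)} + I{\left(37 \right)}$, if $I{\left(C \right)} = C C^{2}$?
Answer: $50653 + \sqrt{65} \approx 50661.0$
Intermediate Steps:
$I{\left(C \right)} = C^{3}$
$l{\left(\frac{11 + 35}{24 + 21},50 \right)} + I{\left(37 \right)} = \sqrt{15 + 50} + 37^{3} = \sqrt{65} + 50653 = 50653 + \sqrt{65}$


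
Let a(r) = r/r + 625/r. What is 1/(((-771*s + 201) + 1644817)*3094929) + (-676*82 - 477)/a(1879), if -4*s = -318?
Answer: -1029837143590416272885/24546771034962552 ≈ -41954.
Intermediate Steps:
s = 159/2 (s = -¼*(-318) = 159/2 ≈ 79.500)
a(r) = 1 + 625/r
1/(((-771*s + 201) + 1644817)*3094929) + (-676*82 - 477)/a(1879) = 1/(((-771*159/2 + 201) + 1644817)*3094929) + (-676*82 - 477)/(((625 + 1879)/1879)) = (1/3094929)/((-122589/2 + 201) + 1644817) + (-55432 - 477)/(((1/1879)*2504)) = (1/3094929)/(-122187/2 + 1644817) - 55909/2504/1879 = (1/3094929)/(3167447/2) - 55909*1879/2504 = (2/3167447)*(1/3094929) - 105053011/2504 = 2/9803023576263 - 105053011/2504 = -1029837143590416272885/24546771034962552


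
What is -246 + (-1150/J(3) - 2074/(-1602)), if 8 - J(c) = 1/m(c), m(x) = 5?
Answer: -4083367/10413 ≈ -392.14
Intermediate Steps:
J(c) = 39/5 (J(c) = 8 - 1/5 = 8 - 1*⅕ = 8 - ⅕ = 39/5)
-246 + (-1150/J(3) - 2074/(-1602)) = -246 + (-1150/39/5 - 2074/(-1602)) = -246 + (-1150*5/39 - 2074*(-1/1602)) = -246 + (-5750/39 + 1037/801) = -246 - 1521769/10413 = -4083367/10413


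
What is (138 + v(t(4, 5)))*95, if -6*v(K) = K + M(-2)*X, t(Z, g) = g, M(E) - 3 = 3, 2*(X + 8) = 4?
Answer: 81605/6 ≈ 13601.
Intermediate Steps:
X = -6 (X = -8 + (½)*4 = -8 + 2 = -6)
M(E) = 6 (M(E) = 3 + 3 = 6)
v(K) = 6 - K/6 (v(K) = -(K + 6*(-6))/6 = -(K - 36)/6 = -(-36 + K)/6 = 6 - K/6)
(138 + v(t(4, 5)))*95 = (138 + (6 - ⅙*5))*95 = (138 + (6 - ⅚))*95 = (138 + 31/6)*95 = (859/6)*95 = 81605/6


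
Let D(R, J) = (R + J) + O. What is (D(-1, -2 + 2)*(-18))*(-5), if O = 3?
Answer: 180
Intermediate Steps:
D(R, J) = 3 + J + R (D(R, J) = (R + J) + 3 = (J + R) + 3 = 3 + J + R)
(D(-1, -2 + 2)*(-18))*(-5) = ((3 + (-2 + 2) - 1)*(-18))*(-5) = ((3 + 0 - 1)*(-18))*(-5) = (2*(-18))*(-5) = -36*(-5) = 180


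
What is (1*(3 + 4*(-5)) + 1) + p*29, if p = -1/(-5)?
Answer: -51/5 ≈ -10.200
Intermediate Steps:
p = ⅕ (p = -1*(-⅕) = ⅕ ≈ 0.20000)
(1*(3 + 4*(-5)) + 1) + p*29 = (1*(3 + 4*(-5)) + 1) + (⅕)*29 = (1*(3 - 20) + 1) + 29/5 = (1*(-17) + 1) + 29/5 = (-17 + 1) + 29/5 = -16 + 29/5 = -51/5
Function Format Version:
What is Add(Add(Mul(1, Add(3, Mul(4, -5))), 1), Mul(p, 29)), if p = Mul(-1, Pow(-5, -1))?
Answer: Rational(-51, 5) ≈ -10.200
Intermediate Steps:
p = Rational(1, 5) (p = Mul(-1, Rational(-1, 5)) = Rational(1, 5) ≈ 0.20000)
Add(Add(Mul(1, Add(3, Mul(4, -5))), 1), Mul(p, 29)) = Add(Add(Mul(1, Add(3, Mul(4, -5))), 1), Mul(Rational(1, 5), 29)) = Add(Add(Mul(1, Add(3, -20)), 1), Rational(29, 5)) = Add(Add(Mul(1, -17), 1), Rational(29, 5)) = Add(Add(-17, 1), Rational(29, 5)) = Add(-16, Rational(29, 5)) = Rational(-51, 5)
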